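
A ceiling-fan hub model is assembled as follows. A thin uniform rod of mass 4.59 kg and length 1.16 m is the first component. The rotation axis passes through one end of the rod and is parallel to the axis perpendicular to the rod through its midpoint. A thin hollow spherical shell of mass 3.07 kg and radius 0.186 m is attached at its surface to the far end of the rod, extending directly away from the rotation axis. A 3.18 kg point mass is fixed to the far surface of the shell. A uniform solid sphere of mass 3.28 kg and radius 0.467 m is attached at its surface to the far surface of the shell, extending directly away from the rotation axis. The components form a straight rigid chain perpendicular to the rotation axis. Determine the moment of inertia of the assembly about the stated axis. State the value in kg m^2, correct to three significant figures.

28.5

Thin rod: I_cm = (1/12)ML² = (1/12)(4.59)(1.16)² = 0.51469 kg m^2; centre at d = 0.58 m, so the parallel axis theorem gives I = 0.51469 + (4.59)(0.58)² = 2.0588 kg m^2.
Spherical shell: I_cm = (2/3)MR² = (2/3)(3.07)(0.186)² = 0.070806 kg m^2; centre at d = 0.58 + 0.58 + 0.186 = 1.346 m, so the parallel axis theorem gives I = 0.070806 + (3.07)(1.346)² = 5.6328 kg m^2.
Point mass: I_cm = 0; centre at d = 0.58 + 0.58 + 0.186 + 0.186 = 1.532 m, so the parallel axis theorem gives I = 0 + (3.18)(1.532)² = 7.4635 kg m^2.
Solid sphere: I_cm = (2/5)MR² = (2/5)(3.28)(0.467)² = 0.28613 kg m^2; centre at d = 0.58 + 0.58 + 0.186 + 0.186 + 0.467 = 1.999 m, so the parallel axis theorem gives I = 0.28613 + (3.28)(1.999)² = 13.393 kg m^2.
Total I = 2.0588 + 5.6328 + 7.4635 + 13.393 = 28.548 kg m^2.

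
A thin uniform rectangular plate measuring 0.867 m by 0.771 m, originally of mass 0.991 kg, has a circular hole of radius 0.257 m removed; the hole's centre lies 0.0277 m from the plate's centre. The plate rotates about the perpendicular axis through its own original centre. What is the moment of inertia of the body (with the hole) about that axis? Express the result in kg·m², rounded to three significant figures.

0.101

Unpierced body about its centre: I₀ = (1/12)M(a²+b²) = (1/12)(0.991)[(0.867)² + (0.771)²] = 0.11117 kg·m².
The removed disk has mass m = M·πr²/(ab) = (0.991)·π(0.257)²/(0.867·0.771) = 0.30762 kg (same uniform areal density).
Its moment of inertia about the rotation axis (parallel-axis theorem): I_hole = (1/2)mr² + md² = (1/2)(0.30762)(0.257)² + (0.30762)(0.0277)² = 0.010395 kg·m².
Treating the hole as negative mass, I = I₀ − I_hole = 0.11117 − 0.010395 = 0.10077 kg·m².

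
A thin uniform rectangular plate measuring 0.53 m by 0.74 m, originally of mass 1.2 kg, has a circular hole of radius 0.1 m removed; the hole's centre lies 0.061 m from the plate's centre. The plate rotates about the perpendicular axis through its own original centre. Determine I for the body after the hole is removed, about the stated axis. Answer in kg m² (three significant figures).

0.0820

Unpierced body about its centre: I₀ = (1/12)M(a²+b²) = (1/12)(1.2)[(0.53)² + (0.74)²] = 0.08285 kg m².
The removed disk has mass m = M·πr²/(ab) = (1.2)·π(0.1)²/(0.53·0.74) = 0.096122 kg (same uniform areal density).
Its moment of inertia about the rotation axis (parallel-axis theorem): I_hole = (1/2)mr² + md² = (1/2)(0.096122)(0.1)² + (0.096122)(0.061)² = 0.00083828 kg m².
Treating the hole as negative mass, I = I₀ − I_hole = 0.08285 − 0.00083828 = 0.082012 kg m².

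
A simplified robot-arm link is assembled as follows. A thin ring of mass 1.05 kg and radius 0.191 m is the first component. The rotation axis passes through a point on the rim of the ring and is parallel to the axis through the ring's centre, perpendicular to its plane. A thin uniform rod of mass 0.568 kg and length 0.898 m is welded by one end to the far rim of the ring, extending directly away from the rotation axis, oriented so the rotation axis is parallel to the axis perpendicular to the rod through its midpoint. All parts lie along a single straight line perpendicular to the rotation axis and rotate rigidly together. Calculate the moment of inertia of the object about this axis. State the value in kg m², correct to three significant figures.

Thin ring: I_cm = MR² = (1.05)(0.191)² = 0.038305 kg m²; centre at d = 0.191 m, so the parallel axis theorem gives I = 0.038305 + (1.05)(0.191)² = 0.07661 kg m².
Thin rod: I_cm = (1/12)ML² = (1/12)(0.568)(0.898)² = 0.03817 kg m²; centre at d = 0.191 + 0.191 + 0.449 = 0.831 m, so the parallel axis theorem gives I = 0.03817 + (0.568)(0.831)² = 0.43041 kg m².
Total I = 0.07661 + 0.43041 = 0.50702 kg m².

0.507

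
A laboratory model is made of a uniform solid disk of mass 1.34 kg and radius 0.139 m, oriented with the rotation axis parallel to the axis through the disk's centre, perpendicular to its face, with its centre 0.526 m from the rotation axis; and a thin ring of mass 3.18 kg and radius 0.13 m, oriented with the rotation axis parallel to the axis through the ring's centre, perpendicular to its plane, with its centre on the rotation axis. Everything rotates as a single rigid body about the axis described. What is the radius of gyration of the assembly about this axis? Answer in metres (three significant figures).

Solid disk: I_cm = (1/2)MR² = (1/2)(1.34)(0.139)² = 0.012945 kg·m²; centre at d = 0.526 m, so the parallel axis theorem gives I = 0.012945 + (1.34)(0.526)² = 0.38369 kg·m².
Thin ring: I_cm = MR² = (3.18)(0.13)² = 0.053742 kg·m²; axis through the centre, so I = 0.053742 kg·m².
Total I = 0.43743 kg·m²; total mass M = 4.52 kg.
k = √(I/M) = √(0.43743/4.52) = 0.31109 m.

0.311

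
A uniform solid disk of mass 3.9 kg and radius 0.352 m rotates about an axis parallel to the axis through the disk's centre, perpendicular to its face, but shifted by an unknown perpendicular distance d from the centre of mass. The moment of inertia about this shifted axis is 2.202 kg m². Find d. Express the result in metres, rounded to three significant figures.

About the centre-of-mass axis, I_cm = (1/2)MR² = (1/2)(3.9)(0.352)² = 0.24161 kg m².
Parallel axis theorem: I = I_cm + Md², so Md² = 2.202 − 0.24161 = 1.9604 kg m².
d = √(1.9604 / 3.9) = 0.70899 m.

0.709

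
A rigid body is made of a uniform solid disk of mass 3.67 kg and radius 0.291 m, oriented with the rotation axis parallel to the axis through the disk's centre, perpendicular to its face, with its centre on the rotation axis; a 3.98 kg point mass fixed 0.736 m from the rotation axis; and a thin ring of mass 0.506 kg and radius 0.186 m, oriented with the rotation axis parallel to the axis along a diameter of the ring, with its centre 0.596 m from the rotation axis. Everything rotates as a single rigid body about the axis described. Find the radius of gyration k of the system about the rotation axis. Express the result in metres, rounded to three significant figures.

Solid disk: I_cm = (1/2)MR² = (1/2)(3.67)(0.291)² = 0.15539 kg·m²; axis through the centre, so I = 0.15539 kg·m².
Point mass: I_cm = 0; centre at d = 0.736 m, so the parallel axis theorem gives I = 0 + (3.98)(0.736)² = 2.156 kg·m².
Thin ring: I_cm = (1/2)MR² = (1/2)(0.506)(0.186)² = 0.0087528 kg·m²; centre at d = 0.596 m, so the parallel axis theorem gives I = 0.0087528 + (0.506)(0.596)² = 0.18849 kg·m².
Total I = 2.4998 kg·m²; total mass M = 8.156 kg.
k = √(I/M) = √(2.4998/8.156) = 0.55363 m.

0.554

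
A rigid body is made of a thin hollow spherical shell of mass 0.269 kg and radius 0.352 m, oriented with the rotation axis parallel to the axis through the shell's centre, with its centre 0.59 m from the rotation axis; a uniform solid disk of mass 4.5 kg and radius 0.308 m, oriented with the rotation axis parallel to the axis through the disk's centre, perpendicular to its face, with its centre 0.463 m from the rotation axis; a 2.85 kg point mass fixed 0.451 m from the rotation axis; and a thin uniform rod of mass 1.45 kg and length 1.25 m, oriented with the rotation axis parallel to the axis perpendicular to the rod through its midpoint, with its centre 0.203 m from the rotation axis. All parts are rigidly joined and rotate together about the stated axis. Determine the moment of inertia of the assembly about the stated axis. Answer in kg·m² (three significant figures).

Spherical shell: I_cm = (2/3)MR² = (2/3)(0.269)(0.352)² = 0.02222 kg·m²; centre at d = 0.59 m, so I = I_cm + Md² gives I = 0.02222 + (0.269)(0.59)² = 0.11586 kg·m².
Solid disk: I_cm = (1/2)MR² = (1/2)(4.5)(0.308)² = 0.21344 kg·m²; centre at d = 0.463 m, so I = I_cm + Md² gives I = 0.21344 + (4.5)(0.463)² = 1.1781 kg·m².
Point mass: I_cm = 0; centre at d = 0.451 m, so I = I_cm + Md² gives I = 0 + (2.85)(0.451)² = 0.57969 kg·m².
Thin rod: I_cm = (1/12)ML² = (1/12)(1.45)(1.25)² = 0.1888 kg·m²; centre at d = 0.203 m, so I = I_cm + Md² gives I = 0.1888 + (1.45)(0.203)² = 0.24856 kg·m².
Total I = 0.11586 + 1.1781 + 0.57969 + 0.24856 = 2.1222 kg·m².

2.12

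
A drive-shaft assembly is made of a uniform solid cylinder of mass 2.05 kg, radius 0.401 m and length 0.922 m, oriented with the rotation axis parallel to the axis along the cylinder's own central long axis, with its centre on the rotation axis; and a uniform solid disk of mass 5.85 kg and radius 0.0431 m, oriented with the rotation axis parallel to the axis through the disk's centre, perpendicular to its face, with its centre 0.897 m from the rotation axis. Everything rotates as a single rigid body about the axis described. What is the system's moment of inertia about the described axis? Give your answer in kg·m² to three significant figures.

4.88

Solid cylinder: I_cm = (1/2)MR² = (1/2)(2.05)(0.401)² = 0.16482 kg·m²; axis through the centre, so I = 0.16482 kg·m².
Solid disk: I_cm = (1/2)MR² = (1/2)(5.85)(0.0431)² = 0.0054335 kg·m²; centre at d = 0.897 m, so I = I_cm + Md² gives I = 0.0054335 + (5.85)(0.897)² = 4.7124 kg·m².
Total I = 0.16482 + 4.7124 = 4.8772 kg·m².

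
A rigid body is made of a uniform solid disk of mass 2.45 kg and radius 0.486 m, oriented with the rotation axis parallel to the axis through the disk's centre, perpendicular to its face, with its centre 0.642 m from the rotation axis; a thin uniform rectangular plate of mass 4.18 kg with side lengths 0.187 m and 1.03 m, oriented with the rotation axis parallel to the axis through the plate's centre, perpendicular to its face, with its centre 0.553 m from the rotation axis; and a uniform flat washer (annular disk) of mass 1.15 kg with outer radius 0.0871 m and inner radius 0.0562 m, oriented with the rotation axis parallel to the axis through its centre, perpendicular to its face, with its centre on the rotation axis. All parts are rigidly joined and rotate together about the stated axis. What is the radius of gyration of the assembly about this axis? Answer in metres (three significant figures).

Solid disk: I_cm = (1/2)MR² = (1/2)(2.45)(0.486)² = 0.28934 kg m^2; centre at d = 0.642 m, so the parallel axis theorem gives I = 0.28934 + (2.45)(0.642)² = 1.2991 kg m^2.
Rectangular plate: I_cm = (1/12)M(a²+b²) = (1/12)(4.18)[(0.187)² + (1.03)²] = 0.38173 kg m^2; centre at d = 0.553 m, so the parallel axis theorem gives I = 0.38173 + (4.18)(0.553)² = 1.66 kg m^2.
Annular disk: I_cm = (1/2)M(R²+r²) = (1/2)(1.15)[(0.0871)² + (0.0562)²] = 0.0061783 kg m^2; axis through the centre, so I = 0.0061783 kg m^2.
Total I = 2.9653 kg m^2; total mass M = 7.78 kg.
k = √(I/M) = √(2.9653/7.78) = 0.61737 m.

0.617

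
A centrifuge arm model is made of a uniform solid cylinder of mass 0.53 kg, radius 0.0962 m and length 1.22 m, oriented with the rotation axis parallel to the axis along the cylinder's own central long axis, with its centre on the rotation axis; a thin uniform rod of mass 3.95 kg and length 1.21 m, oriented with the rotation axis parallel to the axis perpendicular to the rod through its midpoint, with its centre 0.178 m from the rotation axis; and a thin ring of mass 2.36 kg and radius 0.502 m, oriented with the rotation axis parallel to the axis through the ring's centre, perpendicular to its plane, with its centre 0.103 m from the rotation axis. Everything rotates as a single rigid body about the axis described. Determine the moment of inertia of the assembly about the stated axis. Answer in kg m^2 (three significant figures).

Solid cylinder: I_cm = (1/2)MR² = (1/2)(0.53)(0.0962)² = 0.0024524 kg m^2; axis through the centre, so I = 0.0024524 kg m^2.
Thin rod: I_cm = (1/12)ML² = (1/12)(3.95)(1.21)² = 0.48193 kg m^2; centre at d = 0.178 m, so the parallel axis theorem gives I = 0.48193 + (3.95)(0.178)² = 0.60708 kg m^2.
Thin ring: I_cm = MR² = (2.36)(0.502)² = 0.59473 kg m^2; centre at d = 0.103 m, so the parallel axis theorem gives I = 0.59473 + (2.36)(0.103)² = 0.61977 kg m^2.
Total I = 0.0024524 + 0.60708 + 0.61977 = 1.2293 kg m^2.

1.23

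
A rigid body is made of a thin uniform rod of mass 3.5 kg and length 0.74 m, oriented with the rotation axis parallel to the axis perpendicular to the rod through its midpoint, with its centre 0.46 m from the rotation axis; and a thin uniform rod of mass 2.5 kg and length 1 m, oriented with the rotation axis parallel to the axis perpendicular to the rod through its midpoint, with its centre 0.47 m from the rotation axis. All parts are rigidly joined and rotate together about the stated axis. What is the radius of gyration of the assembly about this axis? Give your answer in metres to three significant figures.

0.526

Thin rod: I_cm = (1/12)ML² = (1/12)(3.5)(0.74)² = 0.15972 kg·m²; centre at d = 0.46 m, so the parallel axis theorem gives I = 0.15972 + (3.5)(0.46)² = 0.90032 kg·m².
Thin rod: I_cm = (1/12)ML² = (1/12)(2.5)(1)² = 0.20833 kg·m²; centre at d = 0.47 m, so the parallel axis theorem gives I = 0.20833 + (2.5)(0.47)² = 0.76058 kg·m².
Total I = 1.6609 kg·m²; total mass M = 6 kg.
k = √(I/M) = √(1.6609/6) = 0.52613 m.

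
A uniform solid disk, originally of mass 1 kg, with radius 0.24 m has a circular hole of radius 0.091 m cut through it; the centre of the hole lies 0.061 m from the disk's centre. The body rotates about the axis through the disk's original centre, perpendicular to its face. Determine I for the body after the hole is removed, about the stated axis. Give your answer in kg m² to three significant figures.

Unpierced body about its centre: I₀ = (1/2)MR² = (1/2)(1)(0.24)² = 0.0288 kg m².
The removed disk has mass m = M·(r/R)² = (1)(0.091/0.24)² = 0.14377 kg (same uniform areal density).
Its moment of inertia about the rotation axis (parallel-axis theorem): I_hole = (1/2)mr² + md² = (1/2)(0.14377)(0.091)² + (0.14377)(0.061)² = 0.0011302 kg m².
Treating the hole as negative mass, I = I₀ − I_hole = 0.0288 − 0.0011302 = 0.02767 kg m².

0.0277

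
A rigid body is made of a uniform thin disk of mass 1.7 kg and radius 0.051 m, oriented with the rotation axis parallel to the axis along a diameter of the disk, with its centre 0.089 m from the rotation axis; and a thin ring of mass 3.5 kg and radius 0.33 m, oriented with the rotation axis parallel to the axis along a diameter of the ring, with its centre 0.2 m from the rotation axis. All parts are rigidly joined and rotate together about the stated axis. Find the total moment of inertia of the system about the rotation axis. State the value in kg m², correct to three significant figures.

Thin disk: I_cm = (1/4)MR² = (1/4)(1.7)(0.051)² = 0.0011054 kg m²; centre at d = 0.089 m, so I = I_cm + Md² gives I = 0.0011054 + (1.7)(0.089)² = 0.014571 kg m².
Thin ring: I_cm = (1/2)MR² = (1/2)(3.5)(0.33)² = 0.19058 kg m²; centre at d = 0.2 m, so I = I_cm + Md² gives I = 0.19058 + (3.5)(0.2)² = 0.33058 kg m².
Total I = 0.014571 + 0.33058 = 0.34515 kg m².

0.345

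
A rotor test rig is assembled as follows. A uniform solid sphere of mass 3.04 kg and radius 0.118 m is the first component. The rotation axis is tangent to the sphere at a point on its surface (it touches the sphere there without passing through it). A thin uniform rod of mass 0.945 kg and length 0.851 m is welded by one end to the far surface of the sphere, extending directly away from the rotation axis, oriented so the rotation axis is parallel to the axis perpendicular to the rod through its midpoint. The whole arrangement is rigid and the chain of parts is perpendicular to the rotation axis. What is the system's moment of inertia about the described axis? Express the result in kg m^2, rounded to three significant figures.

0.530

Solid sphere: I_cm = (2/5)MR² = (2/5)(3.04)(0.118)² = 0.016932 kg m^2; centre at d = 0.118 m, so the parallel axis theorem gives I = 0.016932 + (3.04)(0.118)² = 0.059261 kg m^2.
Thin rod: I_cm = (1/12)ML² = (1/12)(0.945)(0.851)² = 0.057031 kg m^2; centre at d = 0.118 + 0.118 + 0.4255 = 0.6615 m, so the parallel axis theorem gives I = 0.057031 + (0.945)(0.6615)² = 0.47055 kg m^2.
Total I = 0.059261 + 0.47055 = 0.52981 kg m^2.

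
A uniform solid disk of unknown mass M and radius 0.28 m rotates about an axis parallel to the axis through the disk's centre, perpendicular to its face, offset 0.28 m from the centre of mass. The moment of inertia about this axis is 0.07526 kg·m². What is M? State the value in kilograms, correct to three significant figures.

0.640

I = I_cm + Md² = (1/2)MR² + Md² = M·[0.5·(0.28)² + (0.28)²] = M·0.1176.
So M = 0.07526 / 0.1176 = 0.63997 kg.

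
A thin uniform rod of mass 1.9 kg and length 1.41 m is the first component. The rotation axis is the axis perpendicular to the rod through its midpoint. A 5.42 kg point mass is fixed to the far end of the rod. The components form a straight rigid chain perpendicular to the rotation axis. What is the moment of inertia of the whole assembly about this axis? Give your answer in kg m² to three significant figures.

3.01

Thin rod: I_cm = (1/12)ML² = (1/12)(1.9)(1.41)² = 0.31478 kg m²; axis through the centre, so I = 0.31478 kg m².
Point mass: I_cm = 0; centre at d = 0.705 m, so I = I_cm + Md² gives I = 0 + (5.42)(0.705)² = 2.6939 kg m².
Total I = 0.31478 + 2.6939 = 3.0087 kg m².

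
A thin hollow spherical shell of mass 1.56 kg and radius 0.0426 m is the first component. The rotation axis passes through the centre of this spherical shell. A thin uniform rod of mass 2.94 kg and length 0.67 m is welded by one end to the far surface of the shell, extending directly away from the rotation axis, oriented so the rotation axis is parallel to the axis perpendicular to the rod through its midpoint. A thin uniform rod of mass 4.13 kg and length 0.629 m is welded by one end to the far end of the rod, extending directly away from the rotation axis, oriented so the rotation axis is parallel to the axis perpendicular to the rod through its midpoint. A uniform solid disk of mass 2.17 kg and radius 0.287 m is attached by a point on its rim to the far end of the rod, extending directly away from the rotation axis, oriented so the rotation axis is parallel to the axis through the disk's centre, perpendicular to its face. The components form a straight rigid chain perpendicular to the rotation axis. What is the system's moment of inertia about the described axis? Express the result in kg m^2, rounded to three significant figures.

10.9

Spherical shell: I_cm = (2/3)MR² = (2/3)(1.56)(0.0426)² = 0.0018874 kg m^2; axis through the centre, so I = 0.0018874 kg m^2.
Thin rod: I_cm = (1/12)ML² = (1/12)(2.94)(0.67)² = 0.10998 kg m^2; centre at d = 0.0426 + 0.335 = 0.3776 m, so I = I_cm + Md² gives I = 0.10998 + (2.94)(0.3776)² = 0.52917 kg m^2.
Thin rod: I_cm = (1/12)ML² = (1/12)(4.13)(0.629)² = 0.13617 kg m^2; centre at d = 0.0426 + 0.335 + 0.335 + 0.3145 = 1.0271 m, so I = I_cm + Md² gives I = 0.13617 + (4.13)(1.0271)² = 4.493 kg m^2.
Solid disk: I_cm = (1/2)MR² = (1/2)(2.17)(0.287)² = 0.08937 kg m^2; centre at d = 0.0426 + 0.335 + 0.335 + 0.3145 + 0.3145 + 0.287 = 1.6286 m, so I = I_cm + Md² gives I = 0.08937 + (2.17)(1.6286)² = 5.8449 kg m^2.
Total I = 0.0018874 + 0.52917 + 4.493 + 5.8449 = 10.869 kg m^2.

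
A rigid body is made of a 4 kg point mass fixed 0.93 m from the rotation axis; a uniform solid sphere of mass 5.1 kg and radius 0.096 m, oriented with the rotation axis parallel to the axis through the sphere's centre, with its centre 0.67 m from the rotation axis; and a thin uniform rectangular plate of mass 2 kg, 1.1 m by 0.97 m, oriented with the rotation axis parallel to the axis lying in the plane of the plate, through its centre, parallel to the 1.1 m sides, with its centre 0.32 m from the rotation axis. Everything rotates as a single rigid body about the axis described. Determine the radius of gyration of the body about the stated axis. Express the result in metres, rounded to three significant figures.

Point mass: I_cm = 0; centre at d = 0.93 m, so I = I_cm + Md² gives I = 0 + (4)(0.93)² = 3.4596 kg m^2.
Solid sphere: I_cm = (2/5)MR² = (2/5)(5.1)(0.096)² = 0.018801 kg m^2; centre at d = 0.67 m, so I = I_cm + Md² gives I = 0.018801 + (5.1)(0.67)² = 2.3082 kg m^2.
Rectangular plate: I_cm = (1/12)Mb² = (1/12)(2)(0.97)² = 0.15682 kg m^2; centre at d = 0.32 m, so I = I_cm + Md² gives I = 0.15682 + (2)(0.32)² = 0.36162 kg m^2.
Total I = 6.1294 kg m^2; total mass M = 11.1 kg.
k = √(I/M) = √(6.1294/11.1) = 0.7431 m.

0.743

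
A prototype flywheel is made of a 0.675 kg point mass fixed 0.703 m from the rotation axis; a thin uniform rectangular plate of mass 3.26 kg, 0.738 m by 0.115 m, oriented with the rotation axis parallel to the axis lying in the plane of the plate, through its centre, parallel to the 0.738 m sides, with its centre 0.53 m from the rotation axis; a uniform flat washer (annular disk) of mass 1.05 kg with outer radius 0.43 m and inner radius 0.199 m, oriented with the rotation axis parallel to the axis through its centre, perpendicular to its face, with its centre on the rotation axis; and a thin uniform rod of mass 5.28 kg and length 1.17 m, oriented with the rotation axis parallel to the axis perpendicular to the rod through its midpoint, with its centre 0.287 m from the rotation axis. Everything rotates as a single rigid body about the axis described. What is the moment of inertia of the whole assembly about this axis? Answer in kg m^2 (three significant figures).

Point mass: I_cm = 0; centre at d = 0.703 m, so the parallel axis theorem gives I = 0 + (0.675)(0.703)² = 0.33359 kg m^2.
Rectangular plate: I_cm = (1/12)Mb² = (1/12)(3.26)(0.115)² = 0.0035928 kg m^2; centre at d = 0.53 m, so the parallel axis theorem gives I = 0.0035928 + (3.26)(0.53)² = 0.91933 kg m^2.
Annular disk: I_cm = (1/2)M(R²+r²) = (1/2)(1.05)[(0.43)² + (0.199)²] = 0.11786 kg m^2; axis through the centre, so I = 0.11786 kg m^2.
Thin rod: I_cm = (1/12)ML² = (1/12)(5.28)(1.17)² = 0.60232 kg m^2; centre at d = 0.287 m, so the parallel axis theorem gives I = 0.60232 + (5.28)(0.287)² = 1.0372 kg m^2.
Total I = 0.33359 + 0.91933 + 0.11786 + 1.0372 = 2.408 kg m^2.

2.41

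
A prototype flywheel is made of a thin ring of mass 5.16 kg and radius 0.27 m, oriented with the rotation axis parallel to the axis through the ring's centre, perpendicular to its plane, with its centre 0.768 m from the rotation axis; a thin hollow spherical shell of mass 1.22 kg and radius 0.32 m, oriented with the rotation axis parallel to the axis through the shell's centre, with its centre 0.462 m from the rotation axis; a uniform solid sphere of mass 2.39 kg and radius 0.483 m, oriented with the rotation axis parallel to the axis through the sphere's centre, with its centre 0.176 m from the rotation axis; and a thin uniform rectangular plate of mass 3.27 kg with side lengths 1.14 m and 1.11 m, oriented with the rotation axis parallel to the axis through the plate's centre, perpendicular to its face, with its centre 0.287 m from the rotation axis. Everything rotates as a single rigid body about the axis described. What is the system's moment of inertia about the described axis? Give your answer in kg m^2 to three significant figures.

5.02

Thin ring: I_cm = MR² = (5.16)(0.27)² = 0.37616 kg m^2; centre at d = 0.768 m, so the parallel axis theorem gives I = 0.37616 + (5.16)(0.768)² = 3.4197 kg m^2.
Spherical shell: I_cm = (2/3)MR² = (2/3)(1.22)(0.32)² = 0.083285 kg m^2; centre at d = 0.462 m, so the parallel axis theorem gives I = 0.083285 + (1.22)(0.462)² = 0.34369 kg m^2.
Solid sphere: I_cm = (2/5)MR² = (2/5)(2.39)(0.483)² = 0.22302 kg m^2; centre at d = 0.176 m, so the parallel axis theorem gives I = 0.22302 + (2.39)(0.176)² = 0.29706 kg m^2.
Rectangular plate: I_cm = (1/12)M(a²+b²) = (1/12)(3.27)[(1.14)² + (1.11)²] = 0.68989 kg m^2; centre at d = 0.287 m, so the parallel axis theorem gives I = 0.68989 + (3.27)(0.287)² = 0.95923 kg m^2.
Total I = 3.4197 + 0.34369 + 0.29706 + 0.95923 = 5.0196 kg m^2.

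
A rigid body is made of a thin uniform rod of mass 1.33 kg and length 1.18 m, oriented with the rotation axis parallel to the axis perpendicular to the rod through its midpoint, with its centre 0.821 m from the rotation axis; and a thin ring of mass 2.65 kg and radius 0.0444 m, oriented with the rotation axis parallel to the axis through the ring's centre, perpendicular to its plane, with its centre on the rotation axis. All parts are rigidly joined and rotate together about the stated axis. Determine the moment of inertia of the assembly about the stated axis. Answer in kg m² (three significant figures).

1.06

Thin rod: I_cm = (1/12)ML² = (1/12)(1.33)(1.18)² = 0.15432 kg m²; centre at d = 0.821 m, so I = I_cm + Md² gives I = 0.15432 + (1.33)(0.821)² = 1.0508 kg m².
Thin ring: I_cm = MR² = (2.65)(0.0444)² = 0.0052241 kg m²; axis through the centre, so I = 0.0052241 kg m².
Total I = 1.0508 + 0.0052241 = 1.056 kg m².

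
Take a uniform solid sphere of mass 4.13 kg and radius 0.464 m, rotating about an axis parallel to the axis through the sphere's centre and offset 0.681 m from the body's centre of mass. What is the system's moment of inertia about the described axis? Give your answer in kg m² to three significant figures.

2.27

I_cm = (2/5)MR² = (2/5)(4.13)(0.464)² = 0.35567 kg m²; centre at d = 0.681 m, so I = I_cm + Md² gives I = 0.35567 + (4.13)(0.681)² = 2.271 kg m².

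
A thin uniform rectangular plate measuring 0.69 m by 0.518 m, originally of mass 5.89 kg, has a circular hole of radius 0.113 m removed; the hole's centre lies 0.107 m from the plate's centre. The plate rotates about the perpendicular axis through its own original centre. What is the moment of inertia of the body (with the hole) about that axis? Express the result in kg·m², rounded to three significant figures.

Unpierced body about its centre: I₀ = (1/12)M(a²+b²) = (1/12)(5.89)[(0.69)² + (0.518)²] = 0.36539 kg·m².
The removed disk has mass m = M·πr²/(ab) = (5.89)·π(0.113)²/(0.69·0.518) = 0.66106 kg (same uniform areal density).
Its moment of inertia about the rotation axis (parallel-axis theorem): I_hole = (1/2)mr² + md² = (1/2)(0.66106)(0.113)² + (0.66106)(0.107)² = 0.011789 kg·m².
Treating the hole as negative mass, I = I₀ − I_hole = 0.36539 − 0.011789 = 0.3536 kg·m².

0.354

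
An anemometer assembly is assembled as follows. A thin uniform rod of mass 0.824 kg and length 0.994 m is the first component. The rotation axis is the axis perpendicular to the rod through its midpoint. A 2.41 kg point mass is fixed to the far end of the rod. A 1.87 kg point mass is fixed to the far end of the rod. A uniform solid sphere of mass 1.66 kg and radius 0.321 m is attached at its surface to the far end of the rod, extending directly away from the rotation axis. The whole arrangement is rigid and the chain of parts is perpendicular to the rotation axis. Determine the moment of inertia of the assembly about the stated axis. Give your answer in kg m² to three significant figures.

2.30

Thin rod: I_cm = (1/12)ML² = (1/12)(0.824)(0.994)² = 0.067845 kg m²; axis through the centre, so I = 0.067845 kg m².
Point mass: I_cm = 0; centre at d = 0.497 m, so the parallel axis theorem gives I = 0 + (2.41)(0.497)² = 0.59529 kg m².
Point mass: I_cm = 0; centre at d = 0.497 m, so the parallel axis theorem gives I = 0 + (1.87)(0.497)² = 0.46191 kg m².
Solid sphere: I_cm = (2/5)MR² = (2/5)(1.66)(0.321)² = 0.068419 kg m²; centre at d = 0.497 + 0.321 = 0.818 m, so the parallel axis theorem gives I = 0.068419 + (1.66)(0.818)² = 1.1792 kg m².
Total I = 0.067845 + 0.59529 + 0.46191 + 1.1792 = 2.3042 kg m².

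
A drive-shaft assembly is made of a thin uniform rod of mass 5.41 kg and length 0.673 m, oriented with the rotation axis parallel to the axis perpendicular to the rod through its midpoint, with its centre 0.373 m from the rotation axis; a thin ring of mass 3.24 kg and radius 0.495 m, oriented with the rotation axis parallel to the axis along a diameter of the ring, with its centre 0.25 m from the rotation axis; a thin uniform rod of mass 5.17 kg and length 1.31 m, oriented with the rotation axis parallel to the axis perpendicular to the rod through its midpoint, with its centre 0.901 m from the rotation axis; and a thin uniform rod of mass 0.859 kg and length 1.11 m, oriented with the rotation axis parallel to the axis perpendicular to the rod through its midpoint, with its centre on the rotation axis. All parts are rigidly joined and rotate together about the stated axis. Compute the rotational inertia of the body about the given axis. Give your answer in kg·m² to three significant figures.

6.58

Thin rod: I_cm = (1/12)ML² = (1/12)(5.41)(0.673)² = 0.2042 kg·m²; centre at d = 0.373 m, so the parallel axis theorem gives I = 0.2042 + (5.41)(0.373)² = 0.95688 kg·m².
Thin ring: I_cm = (1/2)MR² = (1/2)(3.24)(0.495)² = 0.39694 kg·m²; centre at d = 0.25 m, so the parallel axis theorem gives I = 0.39694 + (3.24)(0.25)² = 0.59944 kg·m².
Thin rod: I_cm = (1/12)ML² = (1/12)(5.17)(1.31)² = 0.73935 kg·m²; centre at d = 0.901 m, so the parallel axis theorem gives I = 0.73935 + (5.17)(0.901)² = 4.9364 kg·m².
Thin rod: I_cm = (1/12)ML² = (1/12)(0.859)(1.11)² = 0.088198 kg·m²; axis through the centre, so I = 0.088198 kg·m².
Total I = 0.95688 + 0.59944 + 4.9364 + 0.088198 = 6.5809 kg·m².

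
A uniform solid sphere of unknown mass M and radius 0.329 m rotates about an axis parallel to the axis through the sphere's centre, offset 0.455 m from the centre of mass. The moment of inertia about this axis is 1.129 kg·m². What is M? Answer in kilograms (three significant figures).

I = I_cm + Md² = (2/5)MR² + Md² = M·[0.4·(0.329)² + (0.455)²] = M·0.25032.
So M = 1.129 / 0.25032 = 4.5102 kg.

4.51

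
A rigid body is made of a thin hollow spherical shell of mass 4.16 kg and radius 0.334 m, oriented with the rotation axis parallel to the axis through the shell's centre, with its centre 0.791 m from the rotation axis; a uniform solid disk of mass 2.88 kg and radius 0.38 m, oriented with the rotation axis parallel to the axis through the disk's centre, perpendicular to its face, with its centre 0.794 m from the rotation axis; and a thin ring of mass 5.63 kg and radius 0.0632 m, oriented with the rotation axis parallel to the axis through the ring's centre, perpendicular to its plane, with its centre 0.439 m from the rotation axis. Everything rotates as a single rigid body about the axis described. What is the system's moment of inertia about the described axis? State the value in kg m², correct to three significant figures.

6.04

Spherical shell: I_cm = (2/3)MR² = (2/3)(4.16)(0.334)² = 0.30938 kg m²; centre at d = 0.791 m, so I = I_cm + Md² gives I = 0.30938 + (4.16)(0.791)² = 2.9122 kg m².
Solid disk: I_cm = (1/2)MR² = (1/2)(2.88)(0.38)² = 0.20794 kg m²; centre at d = 0.794 m, so I = I_cm + Md² gives I = 0.20794 + (2.88)(0.794)² = 2.0236 kg m².
Thin ring: I_cm = MR² = (5.63)(0.0632)² = 0.022488 kg m²; centre at d = 0.439 m, so I = I_cm + Md² gives I = 0.022488 + (5.63)(0.439)² = 1.1075 kg m².
Total I = 2.9122 + 2.0236 + 1.1075 = 6.0433 kg m².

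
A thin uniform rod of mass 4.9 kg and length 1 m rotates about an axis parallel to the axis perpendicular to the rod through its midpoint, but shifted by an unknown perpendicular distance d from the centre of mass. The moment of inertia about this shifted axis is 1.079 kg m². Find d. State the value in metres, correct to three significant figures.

About the centre-of-mass axis, I_cm = (1/12)ML² = (1/12)(4.9)(1)² = 0.40833 kg m².
Parallel axis theorem: I = I_cm + Md², so Md² = 1.079 − 0.40833 = 0.67067 kg m².
d = √(0.67067 / 4.9) = 0.36996 m.

0.370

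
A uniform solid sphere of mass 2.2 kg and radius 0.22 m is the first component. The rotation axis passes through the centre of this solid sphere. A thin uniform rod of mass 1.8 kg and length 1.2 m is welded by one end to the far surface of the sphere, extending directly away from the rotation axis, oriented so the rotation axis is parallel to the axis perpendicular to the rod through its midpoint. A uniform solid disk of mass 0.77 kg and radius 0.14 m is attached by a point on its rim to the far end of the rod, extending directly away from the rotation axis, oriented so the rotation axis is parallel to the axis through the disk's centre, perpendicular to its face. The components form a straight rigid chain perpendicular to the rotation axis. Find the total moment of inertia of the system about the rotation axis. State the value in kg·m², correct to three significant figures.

Solid sphere: I_cm = (2/5)MR² = (2/5)(2.2)(0.22)² = 0.042592 kg·m²; axis through the centre, so I = 0.042592 kg·m².
Thin rod: I_cm = (1/12)ML² = (1/12)(1.8)(1.2)² = 0.216 kg·m²; centre at d = 0.22 + 0.6 = 0.82 m, so the parallel axis theorem gives I = 0.216 + (1.8)(0.82)² = 1.4263 kg·m².
Solid disk: I_cm = (1/2)MR² = (1/2)(0.77)(0.14)² = 0.007546 kg·m²; centre at d = 0.22 + 0.6 + 0.6 + 0.14 = 1.56 m, so the parallel axis theorem gives I = 0.007546 + (0.77)(1.56)² = 1.8814 kg·m².
Total I = 0.042592 + 1.4263 + 1.8814 = 3.3503 kg·m².

3.35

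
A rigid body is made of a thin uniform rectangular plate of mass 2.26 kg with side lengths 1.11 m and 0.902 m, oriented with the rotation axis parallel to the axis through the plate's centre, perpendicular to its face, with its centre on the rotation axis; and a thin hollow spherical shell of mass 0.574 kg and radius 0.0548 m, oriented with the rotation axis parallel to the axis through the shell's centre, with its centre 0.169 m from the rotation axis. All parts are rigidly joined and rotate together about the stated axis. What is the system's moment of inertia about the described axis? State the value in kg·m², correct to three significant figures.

Rectangular plate: I_cm = (1/12)M(a²+b²) = (1/12)(2.26)[(1.11)² + (0.902)²] = 0.38527 kg·m²; axis through the centre, so I = 0.38527 kg·m².
Spherical shell: I_cm = (2/3)MR² = (2/3)(0.574)(0.0548)² = 0.0011492 kg·m²; centre at d = 0.169 m, so the parallel axis theorem gives I = 0.0011492 + (0.574)(0.169)² = 0.017543 kg·m².
Total I = 0.38527 + 0.017543 = 0.40282 kg·m².

0.403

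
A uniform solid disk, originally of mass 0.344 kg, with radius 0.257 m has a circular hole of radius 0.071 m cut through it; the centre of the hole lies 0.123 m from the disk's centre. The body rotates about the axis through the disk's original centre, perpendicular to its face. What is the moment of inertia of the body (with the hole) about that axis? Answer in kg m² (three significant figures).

Unpierced body about its centre: I₀ = (1/2)MR² = (1/2)(0.344)(0.257)² = 0.01136 kg m².
The removed disk has mass m = M·(r/R)² = (0.344)(0.071/0.257)² = 0.026255 kg (same uniform areal density).
Its moment of inertia about the rotation axis (parallel-axis theorem): I_hole = (1/2)mr² + md² = (1/2)(0.026255)(0.071)² + (0.026255)(0.123)² = 0.00046338 kg m².
Treating the hole as negative mass, I = I₀ − I_hole = 0.01136 − 0.00046338 = 0.010897 kg m².

0.0109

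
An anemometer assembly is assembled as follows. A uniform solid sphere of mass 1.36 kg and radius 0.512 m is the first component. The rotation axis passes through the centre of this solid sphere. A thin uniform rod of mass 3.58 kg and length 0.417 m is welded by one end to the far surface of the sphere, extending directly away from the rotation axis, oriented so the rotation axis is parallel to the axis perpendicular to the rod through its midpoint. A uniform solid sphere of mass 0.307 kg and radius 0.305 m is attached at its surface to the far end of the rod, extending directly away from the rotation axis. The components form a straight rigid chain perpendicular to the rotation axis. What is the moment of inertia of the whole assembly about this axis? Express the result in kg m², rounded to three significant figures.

Solid sphere: I_cm = (2/5)MR² = (2/5)(1.36)(0.512)² = 0.14261 kg m²; axis through the centre, so I = 0.14261 kg m².
Thin rod: I_cm = (1/12)ML² = (1/12)(3.58)(0.417)² = 0.051877 kg m²; centre at d = 0.512 + 0.2085 = 0.7205 m, so I = I_cm + Md² gives I = 0.051877 + (3.58)(0.7205)² = 1.9103 kg m².
Solid sphere: I_cm = (2/5)MR² = (2/5)(0.307)(0.305)² = 0.011423 kg m²; centre at d = 0.512 + 0.2085 + 0.2085 + 0.305 = 1.234 m, so I = I_cm + Md² gives I = 0.011423 + (0.307)(1.234)² = 0.47891 kg m².
Total I = 0.14261 + 1.9103 + 0.47891 = 2.5318 kg m².

2.53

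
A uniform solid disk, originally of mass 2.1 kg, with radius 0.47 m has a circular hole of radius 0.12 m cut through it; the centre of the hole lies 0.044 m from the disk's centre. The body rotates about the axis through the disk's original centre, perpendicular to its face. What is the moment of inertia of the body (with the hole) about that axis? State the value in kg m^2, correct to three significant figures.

0.231

Unpierced body about its centre: I₀ = (1/2)MR² = (1/2)(2.1)(0.47)² = 0.23194 kg m^2.
The removed disk has mass m = M·(r/R)² = (2.1)(0.12/0.47)² = 0.13689 kg (same uniform areal density).
Its moment of inertia about the rotation axis (parallel-axis theorem): I_hole = (1/2)mr² + md² = (1/2)(0.13689)(0.12)² + (0.13689)(0.044)² = 0.0012507 kg m^2.
Treating the hole as negative mass, I = I₀ − I_hole = 0.23194 − 0.0012507 = 0.23069 kg m^2.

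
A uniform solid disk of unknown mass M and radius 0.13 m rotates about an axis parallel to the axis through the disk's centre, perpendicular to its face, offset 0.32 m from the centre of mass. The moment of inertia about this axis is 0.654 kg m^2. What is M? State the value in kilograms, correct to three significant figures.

I = I_cm + Md² = (1/2)MR² + Md² = M·[0.5·(0.13)² + (0.32)²] = M·0.11085.
So M = 0.654 / 0.11085 = 5.8999 kg.

5.90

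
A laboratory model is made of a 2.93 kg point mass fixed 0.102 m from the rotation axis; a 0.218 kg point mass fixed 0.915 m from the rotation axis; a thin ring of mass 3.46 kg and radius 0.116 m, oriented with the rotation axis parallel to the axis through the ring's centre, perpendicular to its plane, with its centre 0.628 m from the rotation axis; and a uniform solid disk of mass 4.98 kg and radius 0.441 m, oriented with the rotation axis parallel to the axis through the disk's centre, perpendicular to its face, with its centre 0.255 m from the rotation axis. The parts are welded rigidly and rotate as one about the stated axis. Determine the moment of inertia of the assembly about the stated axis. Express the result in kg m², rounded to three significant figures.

2.43

Point mass: I_cm = 0; centre at d = 0.102 m, so I = I_cm + Md² gives I = 0 + (2.93)(0.102)² = 0.030484 kg m².
Point mass: I_cm = 0; centre at d = 0.915 m, so I = I_cm + Md² gives I = 0 + (0.218)(0.915)² = 0.18252 kg m².
Thin ring: I_cm = MR² = (3.46)(0.116)² = 0.046558 kg m²; centre at d = 0.628 m, so I = I_cm + Md² gives I = 0.046558 + (3.46)(0.628)² = 1.4111 kg m².
Solid disk: I_cm = (1/2)MR² = (1/2)(4.98)(0.441)² = 0.48426 kg m²; centre at d = 0.255 m, so I = I_cm + Md² gives I = 0.48426 + (4.98)(0.255)² = 0.80808 kg m².
Total I = 0.030484 + 0.18252 + 1.4111 + 0.80808 = 2.4322 kg m².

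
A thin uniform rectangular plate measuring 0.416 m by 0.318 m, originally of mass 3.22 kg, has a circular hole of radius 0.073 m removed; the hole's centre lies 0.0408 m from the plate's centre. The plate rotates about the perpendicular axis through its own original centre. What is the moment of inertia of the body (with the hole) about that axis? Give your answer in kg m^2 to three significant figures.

0.0718

Unpierced body about its centre: I₀ = (1/12)M(a²+b²) = (1/12)(3.22)[(0.416)² + (0.318)²] = 0.073572 kg m^2.
The removed disk has mass m = M·πr²/(ab) = (3.22)·π(0.073)²/(0.416·0.318) = 0.4075 kg (same uniform areal density).
Its moment of inertia about the rotation axis (parallel-axis theorem): I_hole = (1/2)mr² + md² = (1/2)(0.4075)(0.073)² + (0.4075)(0.0408)² = 0.0017641 kg m^2.
Treating the hole as negative mass, I = I₀ − I_hole = 0.073572 − 0.0017641 = 0.071807 kg m^2.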